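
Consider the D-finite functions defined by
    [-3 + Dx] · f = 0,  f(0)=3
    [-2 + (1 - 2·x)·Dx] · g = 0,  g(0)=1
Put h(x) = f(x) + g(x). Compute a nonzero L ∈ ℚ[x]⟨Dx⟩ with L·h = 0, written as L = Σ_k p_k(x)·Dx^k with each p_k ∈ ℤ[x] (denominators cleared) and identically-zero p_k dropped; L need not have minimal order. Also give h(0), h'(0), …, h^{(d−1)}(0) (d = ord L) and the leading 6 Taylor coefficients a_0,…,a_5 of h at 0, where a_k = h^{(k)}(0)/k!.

L = (6 + 36·x) + (1 - 36·x + 36·x^2)·Dx + (-1 + 8·x - 12·x^2)·Dx^2  (order 2).
h: a_k = 4, 11, 35/2, 43/2, 209/8, 1523/40, …
ICs: h(0) = 4, h′(0) = 11.

f: a_k = 3, 9, 27/2, 27/2, 81/8, 243/40, …
g: a_k = 1, 2, 4, 8, 16, 32, …
f+g: L₀ = lclm(L_f,L_g), ord ≤ 1+1.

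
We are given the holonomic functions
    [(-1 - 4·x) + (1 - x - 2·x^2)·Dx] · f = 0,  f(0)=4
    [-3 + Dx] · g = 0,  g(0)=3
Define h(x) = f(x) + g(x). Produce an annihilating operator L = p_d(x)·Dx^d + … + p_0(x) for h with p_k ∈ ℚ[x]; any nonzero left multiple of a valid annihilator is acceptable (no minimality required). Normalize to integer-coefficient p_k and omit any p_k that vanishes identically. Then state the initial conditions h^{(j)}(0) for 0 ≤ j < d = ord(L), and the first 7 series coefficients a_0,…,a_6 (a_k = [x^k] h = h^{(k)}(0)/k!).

f: a_k = 4, 4, 12, 20, 44, 84, 172, …
g: a_k = 3, 9, 27/2, 27/2, 81/8, 243/40, 243/80, …
h₀=f+g: left-lcm gives L₀, ord ≤ 2.
L = (-9 - 9·x - 126·x^2 - 72·x^3) + (-3 + 30·x + 51·x^2 - 36·x^3 - 36·x^4)·Dx + (2 - 9·x - 3·x^2 + 20·x^3 + 12·x^4)·Dx^2  (order 2).
h: a_k = 7, 13, 51/2, 67/2, 433/8, 3603/40, 14003/80, …
ICs: h(0) = 7, h′(0) = 13.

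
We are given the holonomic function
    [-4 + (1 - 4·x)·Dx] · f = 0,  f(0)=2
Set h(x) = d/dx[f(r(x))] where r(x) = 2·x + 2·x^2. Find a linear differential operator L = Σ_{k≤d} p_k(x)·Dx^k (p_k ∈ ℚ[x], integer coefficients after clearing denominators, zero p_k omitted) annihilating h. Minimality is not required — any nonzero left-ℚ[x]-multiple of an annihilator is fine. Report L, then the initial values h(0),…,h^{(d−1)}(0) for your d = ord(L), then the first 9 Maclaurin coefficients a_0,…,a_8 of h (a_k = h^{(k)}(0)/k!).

L = (18 + 48·x + 48·x^2) + (-1 + 6·x + 24·x^2 + 16·x^3)·Dx  (order 1).
h: a_k = 16, 288, 3840, 45568, 506880, 5412864, 56197120, 571539456, 5721882624, …
ICs: h(0) = 16.

f: a_k = 2, 8, 32, 128, 512, 2048, 8192, 32768, 131072, …
h₀=f(r): pull back L_f along r ⇒ L₀.
Derive L from L₀ (diff closure).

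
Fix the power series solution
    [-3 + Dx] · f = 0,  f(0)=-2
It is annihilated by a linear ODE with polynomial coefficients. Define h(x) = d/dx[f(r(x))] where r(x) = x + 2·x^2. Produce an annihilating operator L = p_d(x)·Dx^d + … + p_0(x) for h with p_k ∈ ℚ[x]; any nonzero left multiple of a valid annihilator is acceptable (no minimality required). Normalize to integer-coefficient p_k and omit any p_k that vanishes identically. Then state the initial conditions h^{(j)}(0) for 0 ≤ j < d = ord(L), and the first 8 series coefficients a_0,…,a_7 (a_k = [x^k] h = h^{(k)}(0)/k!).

f: a_k = -2, -6, -9, -9, -27/4, -81/20, -81/40, -243/280, …
Change of var in L_f (x↦r) gives L₀.
Differentiate: ansatz ord ≤ ord L₀ ⇒ L.
L = (7 + 24·x + 48·x^2) + (-1 - 4·x)·Dx  (order 1).
h: a_k = -6, -42, -135, -387, -3321/4, -33183/20, -112887/40, -253557/56, …
ICs: h(0) = -6.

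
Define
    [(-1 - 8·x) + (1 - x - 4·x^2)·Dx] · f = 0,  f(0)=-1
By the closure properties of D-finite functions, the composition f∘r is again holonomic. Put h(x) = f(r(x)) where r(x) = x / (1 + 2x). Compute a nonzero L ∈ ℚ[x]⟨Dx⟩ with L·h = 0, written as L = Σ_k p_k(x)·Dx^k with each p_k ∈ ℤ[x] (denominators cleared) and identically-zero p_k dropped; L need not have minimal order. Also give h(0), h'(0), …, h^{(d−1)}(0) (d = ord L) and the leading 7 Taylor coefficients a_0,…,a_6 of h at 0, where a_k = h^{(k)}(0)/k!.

f: a_k = -1, -1, -5, -9, -29, -65, -181, …
h₀=f(r): pull back L_f along r ⇒ L₀.
L = (1 + 10·x) + (-1 - 5·x - 4·x^2 + 4·x^3)·Dx  (order 1).
h: a_k = -1, -1, -3, 7, -27, 95, -339, …
ICs: h(0) = -1.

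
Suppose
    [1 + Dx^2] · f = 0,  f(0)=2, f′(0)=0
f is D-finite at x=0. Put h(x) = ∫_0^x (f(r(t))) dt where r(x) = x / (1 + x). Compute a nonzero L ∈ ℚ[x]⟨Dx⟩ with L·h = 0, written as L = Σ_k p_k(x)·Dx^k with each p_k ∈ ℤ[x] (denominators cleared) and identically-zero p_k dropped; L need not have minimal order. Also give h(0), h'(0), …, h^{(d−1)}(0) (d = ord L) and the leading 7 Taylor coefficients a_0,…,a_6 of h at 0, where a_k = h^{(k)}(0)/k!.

L = Dx + (2 + 6·x + 6·x^2 + 2·x^3)·Dx^2 + (1 + 4·x + 6·x^2 + 4·x^3 + x^4)·Dx^3  (order 3).
h: a_k = 0, 2, 0, -1/3, 1/2, -7/12, 11/18, …
ICs: h(0) = 0, h′(0) = 2, h′′(0) = 0.

f: a_k = 2, 0, -1, 0, 1/12, 0, -1/360, …
Change of var in L_f (x↦r) gives L₀.
h=∫h₀ ⇒ L = L₀·Dx.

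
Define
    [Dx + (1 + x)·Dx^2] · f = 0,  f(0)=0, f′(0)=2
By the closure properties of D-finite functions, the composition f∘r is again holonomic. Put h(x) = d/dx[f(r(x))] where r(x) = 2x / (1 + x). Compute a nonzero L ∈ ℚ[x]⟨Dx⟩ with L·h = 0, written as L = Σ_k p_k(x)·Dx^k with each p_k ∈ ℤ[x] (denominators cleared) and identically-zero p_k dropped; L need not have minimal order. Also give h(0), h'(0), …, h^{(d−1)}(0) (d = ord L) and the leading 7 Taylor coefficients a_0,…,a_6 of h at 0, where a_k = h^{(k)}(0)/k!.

f: a_k = 0, 2, -1, 2/3, -1/2, 2/5, -1/3, …
h₀=f(r): pull back L_f along r ⇒ L₀.
Derive L from L₀ (diff closure).
L = (4 + 6·x) + (1 + 4·x + 3·x^2)·Dx  (order 1).
h: a_k = 4, -16, 52, -160, 484, -1456, 4372, …
ICs: h(0) = 4.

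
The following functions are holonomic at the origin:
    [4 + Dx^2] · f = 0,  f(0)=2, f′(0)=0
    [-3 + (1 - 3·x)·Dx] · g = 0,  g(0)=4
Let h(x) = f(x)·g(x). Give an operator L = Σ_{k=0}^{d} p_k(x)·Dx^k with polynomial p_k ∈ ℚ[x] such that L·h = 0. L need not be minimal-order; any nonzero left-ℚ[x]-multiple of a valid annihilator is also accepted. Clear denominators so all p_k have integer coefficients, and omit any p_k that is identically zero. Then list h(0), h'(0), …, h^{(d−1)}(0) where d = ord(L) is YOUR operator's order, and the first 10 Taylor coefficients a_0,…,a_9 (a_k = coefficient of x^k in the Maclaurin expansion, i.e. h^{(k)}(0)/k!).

f: a_k = 2, 0, -4, 0, 4/3, 0, -8/45, 0, 4/315, 0, …
g: a_k = 4, 12, 36, 108, 324, 972, 2916, 8748, 26244, 78732, …
f·g: L₀ = L_f ⊗_s L_g, ord ≤ 2·1.
L = (-4 + 12·x) + 6·Dx + (-1 + 3·x)·Dx^2  (order 2).
h: a_k = 8, 24, 56, 168, 1528/3, 1528, 206248/45, 206248/15, 2598728/63, 2598728/21, …
ICs: h(0) = 8, h′(0) = 24.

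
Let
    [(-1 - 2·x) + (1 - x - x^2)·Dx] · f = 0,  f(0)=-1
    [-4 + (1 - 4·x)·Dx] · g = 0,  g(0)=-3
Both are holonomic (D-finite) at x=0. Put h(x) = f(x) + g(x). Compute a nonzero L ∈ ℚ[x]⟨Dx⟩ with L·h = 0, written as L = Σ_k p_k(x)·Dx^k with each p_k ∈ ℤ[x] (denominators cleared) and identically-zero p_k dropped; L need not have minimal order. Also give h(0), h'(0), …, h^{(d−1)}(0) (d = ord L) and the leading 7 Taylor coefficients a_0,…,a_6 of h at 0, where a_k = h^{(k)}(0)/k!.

f: a_k = -1, -1, -2, -3, -5, -8, -13, …
g: a_k = -3, -12, -48, -192, -768, -3072, -12288, …
L₀ := lclm(L_f,L_g); ord L₀ ≤ 1+1.
L = (-16 - 72·x + 24·x^2 - 32·x^3) + (28 - 38·x - 54·x^2 + 16·x^3 - 64·x^4)·Dx + (-3 + 17·x - 23·x^2 + 14·x^3 - 4·x^4 - 16·x^5)·Dx^2  (order 2).
h: a_k = -4, -13, -50, -195, -773, -3080, -12301, …
ICs: h(0) = -4, h′(0) = -13.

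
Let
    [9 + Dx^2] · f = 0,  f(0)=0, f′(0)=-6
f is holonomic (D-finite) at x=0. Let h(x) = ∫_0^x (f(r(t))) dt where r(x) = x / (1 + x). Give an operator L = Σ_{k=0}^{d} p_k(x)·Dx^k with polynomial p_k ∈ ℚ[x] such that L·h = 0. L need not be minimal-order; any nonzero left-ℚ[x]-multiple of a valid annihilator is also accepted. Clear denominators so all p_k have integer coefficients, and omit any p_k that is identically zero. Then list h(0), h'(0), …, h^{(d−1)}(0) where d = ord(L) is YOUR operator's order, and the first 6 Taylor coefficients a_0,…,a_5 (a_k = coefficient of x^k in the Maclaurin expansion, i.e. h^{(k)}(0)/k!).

L = 9·Dx + (2 + 6·x + 6·x^2 + 2·x^3)·Dx^2 + (1 + 4·x + 6·x^2 + 4·x^3 + x^4)·Dx^3  (order 3).
h: a_k = 0, 0, -3, 2, 3/4, -21/5, …
ICs: h(0) = 0, h′(0) = 0, h′′(0) = -6.

f: a_k = 0, -6, 0, 9, 0, -81/20, …
f∘r: x↦r, Dx↦Dx/r' in L_f ⇒ L₀.
h=∫h₀ ⇒ L = L₀·Dx.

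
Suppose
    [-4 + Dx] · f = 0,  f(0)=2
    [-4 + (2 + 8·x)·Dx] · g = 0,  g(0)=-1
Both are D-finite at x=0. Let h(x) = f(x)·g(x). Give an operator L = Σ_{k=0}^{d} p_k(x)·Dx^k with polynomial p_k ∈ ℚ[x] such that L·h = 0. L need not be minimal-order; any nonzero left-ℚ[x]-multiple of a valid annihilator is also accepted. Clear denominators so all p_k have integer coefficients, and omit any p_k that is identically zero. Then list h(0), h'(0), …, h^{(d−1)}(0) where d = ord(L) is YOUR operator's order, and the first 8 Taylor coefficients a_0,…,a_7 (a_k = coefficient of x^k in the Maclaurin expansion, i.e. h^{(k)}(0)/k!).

L = (-6 - 16·x) + (1 + 4·x)·Dx  (order 1).
h: a_k = -2, -12, -28, -136/3, -44, -856/15, 712/45, -17968/105, …
ICs: h(0) = -2.

f: a_k = 2, 8, 16, 64/3, 64/3, 256/15, 512/45, 2048/315, …
g: a_k = -1, -2, 2, -4, 10, -28, 84, -264, …
Sym-product of L_f,L_g gives L₀ (≤ ord 1).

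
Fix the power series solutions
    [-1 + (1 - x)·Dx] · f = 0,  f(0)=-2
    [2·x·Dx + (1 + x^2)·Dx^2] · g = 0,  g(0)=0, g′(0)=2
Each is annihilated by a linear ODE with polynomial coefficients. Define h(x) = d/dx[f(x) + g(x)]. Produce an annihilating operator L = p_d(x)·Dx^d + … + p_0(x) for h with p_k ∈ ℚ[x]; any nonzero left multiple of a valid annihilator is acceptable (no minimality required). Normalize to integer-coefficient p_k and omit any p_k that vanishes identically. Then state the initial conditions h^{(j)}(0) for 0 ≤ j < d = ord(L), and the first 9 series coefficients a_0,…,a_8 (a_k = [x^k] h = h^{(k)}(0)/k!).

L = (-2 + 8·x + 6·x^2) + (4 - 2·x + 4·x^2 + 6·x^3)·Dx + (-1 + x^4)·Dx^2  (order 2).
h: a_k = 0, -4, -8, -8, -8, -12, -16, -16, -16, …
ICs: h(0) = 0, h′(0) = -4.

f: a_k = -2, -2, -2, -2, -2, -2, -2, -2, -2, …
g: a_k = 0, 2, 0, -2/3, 0, 2/5, 0, -2/7, 0, …
L₀ := lclm(L_f,L_g); ord L₀ ≤ 1+2.
Differentiate: ansatz ord ≤ ord L₀ ⇒ L.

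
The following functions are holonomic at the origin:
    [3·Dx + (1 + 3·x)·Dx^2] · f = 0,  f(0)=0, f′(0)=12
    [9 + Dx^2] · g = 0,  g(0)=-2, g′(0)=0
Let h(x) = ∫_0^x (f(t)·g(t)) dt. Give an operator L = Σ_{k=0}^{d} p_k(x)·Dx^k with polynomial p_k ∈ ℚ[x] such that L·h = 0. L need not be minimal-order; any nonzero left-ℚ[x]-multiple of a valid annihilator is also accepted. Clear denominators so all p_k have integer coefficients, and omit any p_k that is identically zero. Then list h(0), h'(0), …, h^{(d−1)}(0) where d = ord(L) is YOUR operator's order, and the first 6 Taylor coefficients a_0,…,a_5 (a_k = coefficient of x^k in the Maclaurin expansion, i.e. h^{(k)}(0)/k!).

L = (-81 + 486·x + 4617·x^2 + 11664·x^3 + 8748·x^4)·Dx + (36 + 540·x + 1944·x^2 + 1944·x^3)·Dx^2 + (180·x + 1134·x^2 + 2592·x^3 + 1944·x^4)·Dx^3 + (4 + 60·x + 216·x^2 + 216·x^3)·Dx^4 + (1 + 14·x + 69·x^2 + 144·x^3 + 108·x^4)·Dx^5  (order 5).
h: a_k = 0, 0, -12, 12, 9, 0, …
ICs: h(0) = 0, h′(0) = 0, h′′(0) = -24, h′′′(0) = 72, h′′′′(0) = 216.

f: a_k = 0, 12, -18, 36, -81, 972/5, …
g: a_k = -2, 0, 9, 0, -27/4, 0, …
Product ⇒ symmetric product L₀, ord ≤ 4.
h=∫₀ˣh₀: take L = L₀·Dx.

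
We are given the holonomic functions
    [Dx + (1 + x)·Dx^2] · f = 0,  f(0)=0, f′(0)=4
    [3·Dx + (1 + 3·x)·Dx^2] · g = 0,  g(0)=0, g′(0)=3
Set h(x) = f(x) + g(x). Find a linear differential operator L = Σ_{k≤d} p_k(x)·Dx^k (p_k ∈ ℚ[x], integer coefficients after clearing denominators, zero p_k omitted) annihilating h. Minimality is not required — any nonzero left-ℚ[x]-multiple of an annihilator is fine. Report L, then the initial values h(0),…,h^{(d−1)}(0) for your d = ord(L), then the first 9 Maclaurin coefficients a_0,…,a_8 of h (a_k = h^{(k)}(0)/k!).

f: a_k = 0, 4, -2, 4/3, -1, 4/5, -2/3, 4/7, -1/2, …
g: a_k = 0, 3, -9/2, 9, -81/4, 243/5, -243/2, 2187/7, -6561/8, …
f+g: L₀ = lclm(L_f,L_g), ord ≤ 2+2.
L = 6·Dx + (8 + 12·x)·Dx^2 + (1 + 4·x + 3·x^2)·Dx^3  (order 3).
h: a_k = 0, 7, -13/2, 31/3, -85/4, 247/5, -733/6, 313, -6565/8, …
ICs: h(0) = 0, h′(0) = 7, h′′(0) = -13.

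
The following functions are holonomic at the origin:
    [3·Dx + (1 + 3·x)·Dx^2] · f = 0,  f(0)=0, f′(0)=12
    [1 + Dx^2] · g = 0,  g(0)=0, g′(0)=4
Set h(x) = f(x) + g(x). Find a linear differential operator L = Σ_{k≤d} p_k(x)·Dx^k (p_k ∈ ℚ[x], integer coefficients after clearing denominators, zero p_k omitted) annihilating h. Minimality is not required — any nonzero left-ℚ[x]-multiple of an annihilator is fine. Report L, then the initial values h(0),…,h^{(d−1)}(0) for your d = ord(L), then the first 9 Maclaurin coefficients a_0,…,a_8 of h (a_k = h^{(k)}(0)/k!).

L = (165 + 18·x + 27·x^2)·Dx + (19 + 63·x + 27·x^2 + 27·x^3)·Dx^2 + (165 + 18·x + 27·x^2)·Dx^3 + (19 + 63·x + 27·x^2 + 27·x^3)·Dx^4  (order 4).
h: a_k = 0, 16, -18, 106/3, -81, 5833/30, -486, 1574639/1260, -6561/2, …
ICs: h(0) = 0, h′(0) = 16, h′′(0) = -36, h′′′(0) = 212.

f: a_k = 0, 12, -18, 36, -81, 972/5, -486, 8748/7, -6561/2, …
g: a_k = 0, 4, 0, -2/3, 0, 1/30, 0, -1/1260, 0, …
Weyl lclm of L_f,L_g ⇒ L₀ (ord ≤ 4).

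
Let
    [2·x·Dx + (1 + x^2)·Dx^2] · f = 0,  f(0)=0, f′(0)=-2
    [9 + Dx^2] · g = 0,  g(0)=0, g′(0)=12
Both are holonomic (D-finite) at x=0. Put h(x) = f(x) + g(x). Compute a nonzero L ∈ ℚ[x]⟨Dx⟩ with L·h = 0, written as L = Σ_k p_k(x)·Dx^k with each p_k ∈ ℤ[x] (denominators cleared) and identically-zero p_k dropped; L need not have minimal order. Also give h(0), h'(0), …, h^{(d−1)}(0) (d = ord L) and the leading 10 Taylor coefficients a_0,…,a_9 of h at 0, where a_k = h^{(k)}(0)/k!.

L = (-54·x + 540·x^3 + 162·x^5)·Dx + (63 + 279·x^2 + 297·x^4 + 81·x^6)·Dx^2 + (-6·x + 60·x^3 + 18·x^5)·Dx^3 + (7 + 31·x^2 + 33·x^4 + 9·x^6)·Dx^4  (order 4).
h: a_k = 0, 10, 0, -52/3, 0, 77/10, 0, -29/20, 0, -53/10080, …
ICs: h(0) = 0, h′(0) = 10, h′′(0) = 0, h′′′(0) = -104.

f: a_k = 0, -2, 0, 2/3, 0, -2/5, 0, 2/7, 0, -2/9, …
g: a_k = 0, 12, 0, -18, 0, 81/10, 0, -243/140, 0, 243/1120, …
L₀ := lclm(L_f,L_g); ord L₀ ≤ 2+2.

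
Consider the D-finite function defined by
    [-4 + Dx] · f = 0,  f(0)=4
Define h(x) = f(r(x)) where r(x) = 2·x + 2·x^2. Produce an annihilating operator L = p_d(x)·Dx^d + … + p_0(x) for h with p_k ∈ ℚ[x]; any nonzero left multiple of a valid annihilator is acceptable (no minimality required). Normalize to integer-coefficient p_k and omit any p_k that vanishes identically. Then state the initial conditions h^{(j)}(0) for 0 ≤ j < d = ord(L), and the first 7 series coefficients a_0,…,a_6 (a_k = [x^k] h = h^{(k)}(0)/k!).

f: a_k = 4, 16, 32, 128/3, 128/3, 512/15, 1024/45, …
Change of var in L_f (x↦r) gives L₀.
L = (-8 - 16·x) + Dx  (order 1).
h: a_k = 4, 32, 160, 1792/3, 5504/3, 72704/15, 510976/45, …
ICs: h(0) = 4.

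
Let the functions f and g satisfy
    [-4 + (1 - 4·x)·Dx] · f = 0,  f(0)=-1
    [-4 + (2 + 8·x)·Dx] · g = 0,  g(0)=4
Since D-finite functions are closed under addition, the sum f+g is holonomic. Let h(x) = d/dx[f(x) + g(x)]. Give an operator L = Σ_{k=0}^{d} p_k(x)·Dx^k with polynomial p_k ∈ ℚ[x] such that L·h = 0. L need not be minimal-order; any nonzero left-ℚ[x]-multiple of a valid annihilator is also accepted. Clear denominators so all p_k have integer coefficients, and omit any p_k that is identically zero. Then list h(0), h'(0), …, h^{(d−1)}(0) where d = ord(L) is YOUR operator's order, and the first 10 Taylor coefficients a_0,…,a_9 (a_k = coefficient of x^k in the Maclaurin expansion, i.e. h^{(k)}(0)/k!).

f: a_k = -1, -4, -16, -64, -256, -1024, -4096, -16384, -65536, -262144, …
g: a_k = 4, 8, -8, 16, -40, 112, -336, 1056, -3432, 11440, …
Sum ⇒ L₀ = lclm(L_f,L_g) in ℚ(x)⟨Dx⟩.
Differentiate: ansatz ord ≤ ord L₀ ⇒ L.
L = (-144 - 192·x) + (-42 - 432·x - 672·x^2)·Dx + (5 + 12·x - 80·x^2 - 192·x^3)·Dx^2  (order 2).
h: a_k = 4, -48, -144, -1184, -4560, -26592, -107296, -551744, -2256336, -10874720, …
ICs: h(0) = 4, h′(0) = -48.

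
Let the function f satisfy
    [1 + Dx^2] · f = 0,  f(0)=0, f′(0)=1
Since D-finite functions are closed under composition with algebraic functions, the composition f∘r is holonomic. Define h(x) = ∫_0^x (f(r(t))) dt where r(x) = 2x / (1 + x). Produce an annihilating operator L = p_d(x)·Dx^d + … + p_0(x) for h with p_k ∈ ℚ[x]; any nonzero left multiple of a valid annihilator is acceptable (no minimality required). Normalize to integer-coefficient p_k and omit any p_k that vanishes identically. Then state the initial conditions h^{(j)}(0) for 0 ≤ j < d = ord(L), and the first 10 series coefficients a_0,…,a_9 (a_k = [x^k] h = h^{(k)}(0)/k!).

L = 4·Dx + (2 + 6·x + 6·x^2 + 2·x^3)·Dx^2 + (1 + 4·x + 6·x^2 + 4·x^3 + x^4)·Dx^3  (order 3).
h: a_k = 0, 0, 1, -2/3, 1/6, 2/5, -43/45, 10/7, -2209/1260, 758/405, …
ICs: h(0) = 0, h′(0) = 0, h′′(0) = 2.

f: a_k = 0, 1, 0, -1/6, 0, 1/120, 0, -1/5040, 0, 1/362880, …
Change of var in L_f (x↦r) gives L₀.
h=∫₀ˣh₀: take L = L₀·Dx.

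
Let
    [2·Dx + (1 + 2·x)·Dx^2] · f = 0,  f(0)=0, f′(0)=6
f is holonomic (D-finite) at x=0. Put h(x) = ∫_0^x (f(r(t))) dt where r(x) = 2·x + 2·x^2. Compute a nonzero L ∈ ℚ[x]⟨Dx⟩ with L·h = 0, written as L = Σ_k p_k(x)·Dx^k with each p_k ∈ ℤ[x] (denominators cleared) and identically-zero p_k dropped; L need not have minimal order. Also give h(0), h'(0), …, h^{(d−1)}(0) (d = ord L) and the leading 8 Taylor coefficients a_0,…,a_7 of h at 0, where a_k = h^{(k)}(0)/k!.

L = 2·Dx^2 + (1 + 2·x)·Dx^3  (order 3).
h: a_k = 0, 0, 6, -4, 4, -24/5, 32/5, -64/7, …
ICs: h(0) = 0, h′(0) = 0, h′′(0) = 12.

f: a_k = 0, 6, -6, 8, -12, 96/5, -32, 384/7, …
Change of var in L_f (x↦r) gives L₀.
Integrate: L := L₀·Dx.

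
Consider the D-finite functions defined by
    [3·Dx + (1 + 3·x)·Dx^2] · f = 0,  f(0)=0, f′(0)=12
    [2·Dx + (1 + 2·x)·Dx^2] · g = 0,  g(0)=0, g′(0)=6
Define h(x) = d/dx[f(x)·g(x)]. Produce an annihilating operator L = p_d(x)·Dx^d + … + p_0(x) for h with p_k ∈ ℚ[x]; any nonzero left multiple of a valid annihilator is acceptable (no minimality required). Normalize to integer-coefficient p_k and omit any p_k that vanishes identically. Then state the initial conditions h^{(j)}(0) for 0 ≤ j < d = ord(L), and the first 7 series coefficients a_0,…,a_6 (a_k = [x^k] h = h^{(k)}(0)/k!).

L = (156 + 720·x + 864·x^2) + (310 + 2244·x + 5400·x^2 + 4320·x^3)·Dx + (88 + 860·x + 3132·x^2 + 5040·x^3 + 3024·x^4)·Dx^2 + (5 + 62·x + 305·x^2 + 744·x^3 + 900·x^4 + 432·x^5)·Dx^3  (order 3).
h: a_k = 0, 144, -540, 1680, -4950, 71604/5, -41244, …
ICs: h(0) = 0, h′(0) = 144, h′′(0) = -1080.

f: a_k = 0, 12, -18, 36, -81, 972/5, -486, …
g: a_k = 0, 6, -6, 8, -12, 96/5, -32, …
Product ⇒ symmetric product L₀, ord ≤ 4.
Derive L from L₀ (diff closure).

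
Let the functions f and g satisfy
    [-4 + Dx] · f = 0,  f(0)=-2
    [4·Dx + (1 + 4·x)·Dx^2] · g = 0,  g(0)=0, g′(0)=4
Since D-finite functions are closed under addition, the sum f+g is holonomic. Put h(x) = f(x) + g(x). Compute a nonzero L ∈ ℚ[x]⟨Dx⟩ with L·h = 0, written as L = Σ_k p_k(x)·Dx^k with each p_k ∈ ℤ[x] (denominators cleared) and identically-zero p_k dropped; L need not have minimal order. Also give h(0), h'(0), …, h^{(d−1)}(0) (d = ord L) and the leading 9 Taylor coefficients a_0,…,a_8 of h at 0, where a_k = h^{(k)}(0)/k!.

L = (-24 - 32·x)·Dx + (2 - 16·x - 32·x^2)·Dx^2 + (1 + 6·x + 8·x^2)·Dx^3  (order 3).
h: a_k = -2, -4, -24, 0, -256/3, 2816/15, -31232/45, 735232/315, -2581504/315, …
ICs: h(0) = -2, h′(0) = -4, h′′(0) = -48.

f: a_k = -2, -8, -16, -64/3, -64/3, -256/15, -512/45, -2048/315, -1024/315, …
g: a_k = 0, 4, -8, 64/3, -64, 1024/5, -2048/3, 16384/7, -8192, …
Sum ⇒ L₀ = lclm(L_f,L_g) in ℚ(x)⟨Dx⟩.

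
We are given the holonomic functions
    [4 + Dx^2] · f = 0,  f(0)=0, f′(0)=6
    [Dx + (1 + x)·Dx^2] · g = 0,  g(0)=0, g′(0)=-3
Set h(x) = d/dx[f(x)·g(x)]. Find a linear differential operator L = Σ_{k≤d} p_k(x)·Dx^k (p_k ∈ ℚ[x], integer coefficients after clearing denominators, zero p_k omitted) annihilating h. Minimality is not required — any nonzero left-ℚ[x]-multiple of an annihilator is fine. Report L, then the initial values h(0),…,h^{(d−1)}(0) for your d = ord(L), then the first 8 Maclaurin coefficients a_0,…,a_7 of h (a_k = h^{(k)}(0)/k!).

L = (-56 + 896·x + 4416·x^2 + 8064·x^3 + 7136·x^4 + 3072·x^5 + 512·x^6) + (72 + 776·x + 2080·x^2 + 2400·x^3 + 1280·x^4 + 256·x^5)·Dx + (70 + 824·x + 2780·x^2 + 4416·x^3 + 3664·x^4 + 1536·x^5 + 256·x^6)·Dx^2 + (18 + 194·x + 520·x^2 + 600·x^3 + 320·x^4 + 64·x^5)·Dx^3 + (21 + 150·x + 419·x^2 + 600·x^3 + 470·x^4 + 192·x^5 + 32·x^6)·Dx^4  (order 4).
h: a_k = 0, -36, 27, 24, -15/2, -12, 42/5, -208/35, …
ICs: h(0) = 0, h′(0) = -36, h′′(0) = 54, h′′′(0) = 144.

f: a_k = 0, 6, 0, -4, 0, 4/5, 0, -8/105, …
g: a_k = 0, -3, 3/2, -1, 3/4, -3/5, 1/2, -3/7, …
L₀ := L_f ⊗_s L_g (sym. prod.), ord ≤ 4.
h=h₀': d/dx-closure on L₀ ⇒ L.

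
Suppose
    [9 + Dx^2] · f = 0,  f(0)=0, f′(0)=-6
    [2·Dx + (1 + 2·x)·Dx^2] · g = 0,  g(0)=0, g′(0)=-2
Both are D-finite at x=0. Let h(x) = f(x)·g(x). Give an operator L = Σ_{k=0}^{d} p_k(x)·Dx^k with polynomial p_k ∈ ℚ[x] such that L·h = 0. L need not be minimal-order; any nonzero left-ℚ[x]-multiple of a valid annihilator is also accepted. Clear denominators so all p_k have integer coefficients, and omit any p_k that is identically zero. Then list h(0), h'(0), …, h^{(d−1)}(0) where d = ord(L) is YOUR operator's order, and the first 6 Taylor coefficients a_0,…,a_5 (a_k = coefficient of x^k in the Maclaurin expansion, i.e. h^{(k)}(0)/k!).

f: a_k = 0, -6, 0, 9, 0, -81/20, …
g: a_k = 0, -2, 2, -8/3, 4, -32/5, …
Product ⇒ symmetric product L₀, ord ≤ 4.
L = (63 + 1053·x + 3969·x^2 + 5832·x^3 + 2916·x^4) + (63 + 450·x + 972·x^2 + 648·x^3)·Dx + (25 + 270·x + 918·x^2 + 1296·x^3 + 648·x^4)·Dx^2 + (7 + 50·x + 108·x^2 + 72·x^3)·Dx^3 + (2 + 17·x + 53·x^2 + 72·x^3 + 36·x^4)·Dx^4  (order 4).
h: a_k = 0, 0, 12, -12, -2, -6, …
ICs: h(0) = 0, h′(0) = 0, h′′(0) = 24, h′′′(0) = -72.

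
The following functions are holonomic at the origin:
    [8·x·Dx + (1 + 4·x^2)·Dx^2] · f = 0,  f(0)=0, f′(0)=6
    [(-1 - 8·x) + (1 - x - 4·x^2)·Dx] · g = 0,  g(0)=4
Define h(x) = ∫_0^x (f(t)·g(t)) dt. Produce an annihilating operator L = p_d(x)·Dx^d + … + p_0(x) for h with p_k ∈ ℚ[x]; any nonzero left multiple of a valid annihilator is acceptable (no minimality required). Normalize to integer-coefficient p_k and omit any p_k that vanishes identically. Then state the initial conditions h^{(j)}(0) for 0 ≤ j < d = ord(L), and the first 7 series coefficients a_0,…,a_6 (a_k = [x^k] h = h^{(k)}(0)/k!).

L = (8 + 8·x + 96·x^2)·Dx + (2 + 8·x + 16·x^2 + 96·x^3)·Dx^2 + (-1 + x + 4·x^3 + 16·x^4)·Dx^3  (order 3).
h: a_k = 0, 0, 12, 8, 22, 184/5, 1532/15, …
ICs: h(0) = 0, h′(0) = 0, h′′(0) = 24.

f: a_k = 0, 6, 0, -8, 0, 96/5, 0, …
g: a_k = 4, 4, 20, 36, 116, 260, 724, …
h₀=f·g: eliminate ⇒ L₀, order ≤ 2·1.
∫: right-multiply L₀ by Dx.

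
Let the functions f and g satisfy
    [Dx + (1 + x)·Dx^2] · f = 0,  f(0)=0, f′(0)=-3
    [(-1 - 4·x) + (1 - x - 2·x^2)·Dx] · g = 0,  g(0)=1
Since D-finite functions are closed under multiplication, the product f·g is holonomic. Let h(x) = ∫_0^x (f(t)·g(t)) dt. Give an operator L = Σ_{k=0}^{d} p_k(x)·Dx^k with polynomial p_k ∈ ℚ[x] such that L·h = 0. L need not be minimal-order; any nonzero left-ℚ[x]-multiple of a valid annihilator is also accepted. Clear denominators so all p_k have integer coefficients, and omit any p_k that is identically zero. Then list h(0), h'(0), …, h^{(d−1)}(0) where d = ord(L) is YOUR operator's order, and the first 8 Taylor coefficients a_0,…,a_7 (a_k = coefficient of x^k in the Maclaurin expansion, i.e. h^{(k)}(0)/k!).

L = (5 + 8·x)·Dx + (1 + 11·x + 10·x^2)·Dx^2 + (-1 + 3·x^2 + 2·x^3)·Dx^3  (order 3).
h: a_k = 0, 0, -3/2, -1/2, -17/8, -43/20, -189/40, -141/20, …
ICs: h(0) = 0, h′(0) = 0, h′′(0) = -3.

f: a_k = 0, -3, 3/2, -1, 3/4, -3/5, 1/2, -3/7, …
g: a_k = 1, 1, 3, 5, 11, 21, 43, 85, …
h₀=f·g: eliminate ⇒ L₀, order ≤ 2·1.
∫: right-multiply L₀ by Dx.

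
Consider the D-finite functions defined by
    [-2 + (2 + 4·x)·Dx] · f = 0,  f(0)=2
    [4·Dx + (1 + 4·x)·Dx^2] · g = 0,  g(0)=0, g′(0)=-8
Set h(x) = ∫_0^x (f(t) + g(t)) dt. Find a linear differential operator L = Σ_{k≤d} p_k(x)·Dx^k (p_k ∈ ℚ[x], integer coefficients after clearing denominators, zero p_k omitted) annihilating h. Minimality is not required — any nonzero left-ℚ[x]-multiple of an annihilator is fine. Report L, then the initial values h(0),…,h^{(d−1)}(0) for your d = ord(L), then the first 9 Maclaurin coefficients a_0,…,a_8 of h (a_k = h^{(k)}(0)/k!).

L = (20 + 16·x)·Dx^2 + (29 + 104·x + 80·x^2)·Dx^3 + (3 + 22·x + 48·x^2 + 32·x^3)·Dx^4  (order 4).
h: a_k = 0, 2, -3, 5, -125/12, 507/20, -2719/40, 32705/168, -261913/448, …
ICs: h(0) = 0, h′(0) = 2, h′′(0) = -6, h′′′(0) = 30.

f: a_k = 2, 2, -1, 1, -5/4, 7/4, -21/8, 33/8, -429/64, …
g: a_k = 0, -8, 16, -128/3, 128, -2048/5, 4096/3, -32768/7, 16384, …
h₀=f+g: left-lcm gives L₀, ord ≤ 3.
Integrate: L := L₀·Dx.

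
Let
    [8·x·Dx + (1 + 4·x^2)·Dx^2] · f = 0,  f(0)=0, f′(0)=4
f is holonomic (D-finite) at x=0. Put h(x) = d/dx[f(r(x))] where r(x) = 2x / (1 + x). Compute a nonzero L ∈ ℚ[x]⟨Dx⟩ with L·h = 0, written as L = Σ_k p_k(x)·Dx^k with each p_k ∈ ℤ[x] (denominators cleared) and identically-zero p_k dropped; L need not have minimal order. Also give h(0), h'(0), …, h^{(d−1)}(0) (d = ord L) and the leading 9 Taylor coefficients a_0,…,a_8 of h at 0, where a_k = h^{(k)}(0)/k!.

f: a_k = 0, 4, 0, -16/3, 0, 64/5, 0, -256/7, 0, …
Change of var in L_f (x↦r) gives L₀.
h=h₀': d/dx-closure on L₀ ⇒ L.
L = (2 + 34·x) + (1 + 2·x + 17·x^2)·Dx  (order 1).
h: a_k = 8, -16, -104, 480, 808, -9776, 5816, 154560, -407992, …
ICs: h(0) = 8.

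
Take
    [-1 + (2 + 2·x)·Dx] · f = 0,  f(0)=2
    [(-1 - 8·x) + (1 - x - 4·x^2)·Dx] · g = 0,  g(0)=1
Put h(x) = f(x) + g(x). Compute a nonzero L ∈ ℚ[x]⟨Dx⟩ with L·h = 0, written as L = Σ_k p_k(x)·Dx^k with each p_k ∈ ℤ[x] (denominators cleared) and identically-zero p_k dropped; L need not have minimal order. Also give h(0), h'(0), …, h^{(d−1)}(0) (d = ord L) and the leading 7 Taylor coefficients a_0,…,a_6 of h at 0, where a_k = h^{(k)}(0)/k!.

f: a_k = 2, 1, -1/4, 1/8, -5/64, 7/128, -21/512, …
g: a_k = 1, 1, 5, 9, 29, 65, 181, …
Sum ⇒ L₀ = lclm(L_f,L_g) in ℚ(x)⟨Dx⟩.
L = (21 + 75·x + 228·x^2 + 160·x^3) + (-41 - 174·x - 609·x^2 - 872·x^3 - 400·x^4)·Dx + (2 + 38·x + 30·x^2 - 198·x^3 - 352·x^4 - 160·x^5)·Dx^2  (order 2).
h: a_k = 3, 2, 19/4, 73/8, 1851/64, 8327/128, 92651/512, …
ICs: h(0) = 3, h′(0) = 2.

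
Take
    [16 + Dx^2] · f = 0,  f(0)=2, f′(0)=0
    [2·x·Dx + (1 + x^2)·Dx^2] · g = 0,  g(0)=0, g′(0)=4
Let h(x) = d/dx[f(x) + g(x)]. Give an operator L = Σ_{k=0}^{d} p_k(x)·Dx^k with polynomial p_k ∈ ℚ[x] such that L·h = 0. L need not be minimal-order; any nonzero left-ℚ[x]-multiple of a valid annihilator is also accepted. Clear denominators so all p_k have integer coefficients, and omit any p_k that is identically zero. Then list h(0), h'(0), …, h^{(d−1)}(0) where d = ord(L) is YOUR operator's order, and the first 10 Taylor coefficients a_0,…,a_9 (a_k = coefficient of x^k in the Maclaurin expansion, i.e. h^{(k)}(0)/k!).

L = (64·x + 704·x^3 + 256·x^5) + (112 + 416·x^2 + 432·x^4 + 128·x^6)·Dx + (4·x + 44·x^3 + 16·x^5)·Dx^2 + (7 + 26·x^2 + 27·x^4 + 8·x^6)·Dx^3  (order 3).
h: a_k = 4, -32, -4, 256/3, 4, -1024/15, -4, 8192/315, 4, -16384/2835, …
ICs: h(0) = 4, h′(0) = -32, h′′(0) = -8.

f: a_k = 2, 0, -16, 0, 64/3, 0, -512/45, 0, 1024/315, 0, …
g: a_k = 0, 4, 0, -4/3, 0, 4/5, 0, -4/7, 0, 4/9, …
h₀=f+g: left-lcm gives L₀, ord ≤ 4.
Derive L from L₀ (diff closure).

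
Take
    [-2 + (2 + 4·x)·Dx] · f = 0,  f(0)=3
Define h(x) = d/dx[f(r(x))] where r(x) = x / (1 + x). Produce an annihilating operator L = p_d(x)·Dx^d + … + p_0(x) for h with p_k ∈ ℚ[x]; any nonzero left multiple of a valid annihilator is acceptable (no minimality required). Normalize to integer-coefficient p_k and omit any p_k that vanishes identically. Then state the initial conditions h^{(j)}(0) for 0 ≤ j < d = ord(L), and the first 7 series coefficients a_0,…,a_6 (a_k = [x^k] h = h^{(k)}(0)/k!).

f: a_k = 3, 3, -3/2, 3/2, -15/8, 21/8, -63/16, …
Change of var in L_f (x↦r) gives L₀.
Differentiate: ansatz ord ≤ ord L₀ ⇒ L.
L = (-3 - 6·x) + (-1 - 4·x - 3·x^2)·Dx  (order 1).
h: a_k = 3, -9, 45/2, -111/2, 1125/8, -2943/8, 15813/16, …
ICs: h(0) = 3.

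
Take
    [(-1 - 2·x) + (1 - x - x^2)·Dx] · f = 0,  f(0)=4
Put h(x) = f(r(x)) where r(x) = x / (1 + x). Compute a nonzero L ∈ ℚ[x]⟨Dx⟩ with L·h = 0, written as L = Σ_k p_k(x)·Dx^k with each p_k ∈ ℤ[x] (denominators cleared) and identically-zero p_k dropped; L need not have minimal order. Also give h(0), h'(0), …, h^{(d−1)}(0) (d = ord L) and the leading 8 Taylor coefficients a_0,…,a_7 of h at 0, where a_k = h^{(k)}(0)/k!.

L = (1 + 3·x) + (-1 - 2·x + x^3)·Dx  (order 1).
h: a_k = 4, 4, 4, 0, 4, -4, 8, -12, …
ICs: h(0) = 4.

f: a_k = 4, 4, 8, 12, 20, 32, 52, 84, …
Change of var in L_f (x↦r) gives L₀.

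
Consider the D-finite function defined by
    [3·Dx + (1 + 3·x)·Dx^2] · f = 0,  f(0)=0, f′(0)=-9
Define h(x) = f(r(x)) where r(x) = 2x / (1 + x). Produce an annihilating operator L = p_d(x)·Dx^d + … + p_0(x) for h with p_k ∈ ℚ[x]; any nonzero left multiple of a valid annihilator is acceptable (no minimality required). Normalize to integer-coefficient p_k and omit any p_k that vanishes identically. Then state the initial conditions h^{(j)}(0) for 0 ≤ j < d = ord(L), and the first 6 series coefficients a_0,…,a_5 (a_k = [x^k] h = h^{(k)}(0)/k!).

f: a_k = 0, -9, 27/2, -27, 243/4, -729/5, …
h₀=f(r): pull back L_f along r ⇒ L₀.
L = (8 + 14·x)·Dx + (1 + 8·x + 7·x^2)·Dx^2  (order 2).
h: a_k = 0, -18, 72, -342, 1800, -50418/5, …
ICs: h(0) = 0, h′(0) = -18.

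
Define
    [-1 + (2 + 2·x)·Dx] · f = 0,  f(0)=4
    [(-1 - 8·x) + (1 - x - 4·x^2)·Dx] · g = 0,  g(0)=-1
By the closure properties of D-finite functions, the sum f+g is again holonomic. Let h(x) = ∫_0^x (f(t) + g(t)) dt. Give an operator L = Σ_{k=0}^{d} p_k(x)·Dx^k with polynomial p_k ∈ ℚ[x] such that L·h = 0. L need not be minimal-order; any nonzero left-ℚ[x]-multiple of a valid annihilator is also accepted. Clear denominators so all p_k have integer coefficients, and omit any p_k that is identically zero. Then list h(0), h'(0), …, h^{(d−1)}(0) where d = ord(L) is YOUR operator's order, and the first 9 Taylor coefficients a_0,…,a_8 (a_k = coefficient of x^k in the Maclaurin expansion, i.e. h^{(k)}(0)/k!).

f: a_k = 4, 2, -1/2, 1/4, -5/32, 7/64, -21/256, 33/512, -429/8192, …
g: a_k = -1, -1, -5, -9, -29, -65, -181, -441, -1165, …
Sum ⇒ L₀ = lclm(L_f,L_g) in ℚ(x)⟨Dx⟩.
h=∫₀ˣh₀: take L = L₀·Dx.
L = (21 + 75·x + 228·x^2 + 160·x^3)·Dx + (-41 - 174·x - 609·x^2 - 872·x^3 - 400·x^4)·Dx^2 + (2 + 38·x + 30·x^2 - 198·x^3 - 352·x^4 - 160·x^5)·Dx^3  (order 3).
h: a_k = 0, 3, 1/2, -11/6, -35/16, -933/160, -4153/384, -46357/1792, -225759/4096, …
ICs: h(0) = 0, h′(0) = 3, h′′(0) = 1.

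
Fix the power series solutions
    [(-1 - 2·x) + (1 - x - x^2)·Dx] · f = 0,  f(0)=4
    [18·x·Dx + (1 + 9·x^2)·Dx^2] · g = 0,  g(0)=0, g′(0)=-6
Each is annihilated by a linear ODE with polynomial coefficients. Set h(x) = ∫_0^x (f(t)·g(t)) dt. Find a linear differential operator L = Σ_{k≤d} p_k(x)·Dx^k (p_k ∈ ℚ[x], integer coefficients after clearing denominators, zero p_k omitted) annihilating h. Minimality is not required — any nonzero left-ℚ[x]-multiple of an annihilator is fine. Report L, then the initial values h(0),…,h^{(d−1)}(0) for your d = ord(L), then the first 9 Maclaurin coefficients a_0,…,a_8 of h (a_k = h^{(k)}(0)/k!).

L = (2 + 18·x + 54·x^2)·Dx + (2 - 14·x + 36·x^2 + 54·x^3)·Dx^2 + (-1 + x - 8·x^2 + 9·x^3 + 9·x^4)·Dx^3  (order 3).
h: a_k = 0, 0, -12, -8, 6, 0, -304/5, -1824/35, 7743/35, …
ICs: h(0) = 0, h′(0) = 0, h′′(0) = -24.

f: a_k = 4, 4, 8, 12, 20, 32, 52, 84, 136, …
g: a_k = 0, -6, 0, 18, 0, -486/5, 0, 4374/7, 0, …
f·g: L₀ = L_f ⊗_s L_g, ord ≤ 1·2.
∫: right-multiply L₀ by Dx.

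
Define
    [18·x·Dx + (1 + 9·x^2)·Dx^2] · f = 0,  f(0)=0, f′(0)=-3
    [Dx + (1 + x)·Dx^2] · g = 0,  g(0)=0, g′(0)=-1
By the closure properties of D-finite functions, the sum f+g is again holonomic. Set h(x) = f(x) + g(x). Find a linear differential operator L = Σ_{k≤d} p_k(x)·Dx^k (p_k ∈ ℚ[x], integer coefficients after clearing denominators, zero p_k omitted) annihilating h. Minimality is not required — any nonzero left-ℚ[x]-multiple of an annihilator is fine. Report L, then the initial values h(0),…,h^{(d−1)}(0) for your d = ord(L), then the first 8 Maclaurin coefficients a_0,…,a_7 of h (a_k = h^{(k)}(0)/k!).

L = (-18 - 54·x + 486·x^2 + 162·x^3)·Dx + (-20 - 36·x + 432·x^2 + 972·x^3 + 324·x^4)·Dx^2 + (-1 + 17·x + 18·x^2 + 162·x^3 + 243·x^4 + 81·x^5)·Dx^3  (order 3).
h: a_k = 0, -4, 1/2, 26/3, 1/4, -244/5, 1/6, 2186/7, …
ICs: h(0) = 0, h′(0) = -4, h′′(0) = 1.

f: a_k = 0, -3, 0, 9, 0, -243/5, 0, 2187/7, …
g: a_k = 0, -1, 1/2, -1/3, 1/4, -1/5, 1/6, -1/7, …
h₀=f+g: left-lcm gives L₀, ord ≤ 4.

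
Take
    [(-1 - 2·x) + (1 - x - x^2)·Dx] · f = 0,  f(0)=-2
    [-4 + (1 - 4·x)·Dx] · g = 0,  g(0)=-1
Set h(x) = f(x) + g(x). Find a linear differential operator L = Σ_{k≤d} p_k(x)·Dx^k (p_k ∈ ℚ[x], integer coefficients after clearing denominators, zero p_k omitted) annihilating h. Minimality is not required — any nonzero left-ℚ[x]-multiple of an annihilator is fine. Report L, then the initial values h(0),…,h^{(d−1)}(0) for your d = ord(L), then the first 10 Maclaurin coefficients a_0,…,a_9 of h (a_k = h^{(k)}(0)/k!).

L = (-16 - 72·x + 24·x^2 - 32·x^3) + (28 - 38·x - 54·x^2 + 16·x^3 - 64·x^4)·Dx + (-3 + 17·x - 23·x^2 + 14·x^3 - 4·x^4 - 16·x^5)·Dx^2  (order 2).
h: a_k = -3, -6, -20, -70, -266, -1040, -4122, -16426, -65604, -262254, …
ICs: h(0) = -3, h′(0) = -6.

f: a_k = -2, -2, -4, -6, -10, -16, -26, -42, -68, -110, …
g: a_k = -1, -4, -16, -64, -256, -1024, -4096, -16384, -65536, -262144, …
h₀=f+g: left-lcm gives L₀, ord ≤ 2.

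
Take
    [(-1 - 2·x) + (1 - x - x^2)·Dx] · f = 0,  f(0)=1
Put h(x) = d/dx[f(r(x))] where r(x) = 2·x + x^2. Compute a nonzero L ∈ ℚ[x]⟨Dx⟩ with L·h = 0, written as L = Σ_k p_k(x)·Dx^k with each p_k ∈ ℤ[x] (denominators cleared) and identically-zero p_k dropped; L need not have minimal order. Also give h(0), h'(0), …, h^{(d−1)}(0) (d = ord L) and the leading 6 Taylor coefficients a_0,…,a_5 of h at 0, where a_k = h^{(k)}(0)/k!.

f: a_k = 1, 1, 2, 3, 5, 8, …
Substitute x→r, Dx→(1/r')Dx; clear ⇒ L₀.
h₀' ⇒ L via d/dx closure of L₀.
L = (9 + 42·x + 105·x^2 + 164·x^3 + 141·x^4 + 60·x^5 + 10·x^6) + (-1 - 3·x + 9·x^2 + 39·x^3 + 55·x^4 + 39·x^5 + 14·x^6 + 2·x^7)·Dx  (order 1).
h: a_k = 2, 18, 96, 472, 2170, 9570, …
ICs: h(0) = 2.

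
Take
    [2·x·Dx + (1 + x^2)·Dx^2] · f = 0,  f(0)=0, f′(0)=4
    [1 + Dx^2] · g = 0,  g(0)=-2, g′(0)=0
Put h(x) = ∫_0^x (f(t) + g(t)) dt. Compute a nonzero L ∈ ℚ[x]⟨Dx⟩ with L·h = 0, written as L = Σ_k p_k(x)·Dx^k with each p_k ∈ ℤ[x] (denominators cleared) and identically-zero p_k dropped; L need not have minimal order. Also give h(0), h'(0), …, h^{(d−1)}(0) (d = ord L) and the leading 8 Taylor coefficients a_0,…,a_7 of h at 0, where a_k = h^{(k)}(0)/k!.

f: a_k = 0, 4, 0, -4/3, 0, 4/5, 0, -4/7, …
g: a_k = -2, 0, 1, 0, -1/12, 0, 1/360, 0, …
Sum ⇒ L₀ = lclm(L_f,L_g) in ℚ(x)⟨Dx⟩.
Integrate: L := L₀·Dx.
L = (-22·x + 28·x^3 + 2·x^5)·Dx^2 + (-1 + 7·x^2 + 9·x^4 + x^6)·Dx^3 + (-22·x + 28·x^3 + 2·x^5)·Dx^4 + (-1 + 7·x^2 + 9·x^4 + x^6)·Dx^5  (order 5).
h: a_k = 0, -2, 2, 1/3, -1/3, -1/60, 2/15, 1/2520, …
ICs: h(0) = 0, h′(0) = -2, h′′(0) = 4, h′′′(0) = 2, h′′′′(0) = -8.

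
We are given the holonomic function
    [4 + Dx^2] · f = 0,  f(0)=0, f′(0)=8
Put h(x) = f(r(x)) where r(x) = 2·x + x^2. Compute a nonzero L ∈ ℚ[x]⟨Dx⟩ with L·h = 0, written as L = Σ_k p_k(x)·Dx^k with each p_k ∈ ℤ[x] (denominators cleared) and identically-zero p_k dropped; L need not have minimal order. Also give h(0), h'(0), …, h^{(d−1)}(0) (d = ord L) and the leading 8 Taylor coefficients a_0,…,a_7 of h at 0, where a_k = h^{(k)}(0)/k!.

L = (16 + 48·x + 48·x^2 + 16·x^3) - Dx + (1 + x)·Dx^2  (order 2).
h: a_k = 0, 16, 8, -128/3, -64, 32/15, 80, 22784/315, …
ICs: h(0) = 0, h′(0) = 16.

f: a_k = 0, 8, 0, -16/3, 0, 16/15, 0, -32/315, …
f∘r: x↦r, Dx↦Dx/r' in L_f ⇒ L₀.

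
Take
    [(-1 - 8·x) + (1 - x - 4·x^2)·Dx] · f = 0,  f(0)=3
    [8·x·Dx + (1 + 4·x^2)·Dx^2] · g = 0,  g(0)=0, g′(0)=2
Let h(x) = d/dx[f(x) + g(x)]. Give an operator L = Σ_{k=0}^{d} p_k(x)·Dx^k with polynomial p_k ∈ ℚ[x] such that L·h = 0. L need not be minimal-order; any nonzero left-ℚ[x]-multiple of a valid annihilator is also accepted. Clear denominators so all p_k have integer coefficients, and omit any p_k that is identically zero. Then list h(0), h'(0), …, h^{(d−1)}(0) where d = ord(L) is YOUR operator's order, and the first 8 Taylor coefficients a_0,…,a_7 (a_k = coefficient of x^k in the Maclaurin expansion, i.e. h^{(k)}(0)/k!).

f: a_k = 3, 3, 15, 27, 87, 195, 543, 1323, …
g: a_k = 0, 2, 0, -8/3, 0, 32/5, 0, -128/7, …
h₀=f+g: left-lcm gives L₀, ord ≤ 3.
h₀' ⇒ L via d/dx closure of L₀.
L = (-40 + 160·x + 2272·x^2 + 4608·x^3 + 16896·x^4 + 6144·x^6) + (31 + 264·x + 364·x^2 + 2208·x^3 + 4160·x^4 + 12800·x^5 + 768·x^6 + 6144·x^7)·Dx + (-5 - 11·x - 80·x^2 + 116·x^3 + 80·x^4 + 704·x^5 + 1536·x^6 + 256·x^7 + 1024·x^8)·Dx^2  (order 2).
h: a_k = 5, 30, 73, 348, 1007, 3258, 9133, 27960, …
ICs: h(0) = 5, h′(0) = 30.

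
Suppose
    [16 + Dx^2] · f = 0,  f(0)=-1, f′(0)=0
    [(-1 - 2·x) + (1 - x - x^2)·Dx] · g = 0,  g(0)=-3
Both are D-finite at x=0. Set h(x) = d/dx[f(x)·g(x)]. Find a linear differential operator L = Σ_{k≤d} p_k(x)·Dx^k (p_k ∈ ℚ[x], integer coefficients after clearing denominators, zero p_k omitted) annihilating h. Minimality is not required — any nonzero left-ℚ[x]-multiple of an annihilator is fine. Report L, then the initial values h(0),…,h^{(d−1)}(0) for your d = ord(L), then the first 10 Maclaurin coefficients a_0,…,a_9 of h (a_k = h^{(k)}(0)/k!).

L = (54 - 256·x - 128·x^2 + 256·x^3 + 128·x^4) + (-13 - 10·x + 48·x^2 + 32·x^3)·Dx + (7 - 15·x - 7·x^2 + 16·x^3 + 8·x^4)·Dx^2  (order 2).
h: a_k = 3, -36, -45, -4, -80, -1022/5, -5257/15, -22192/35, -40737/35, -1979282/945, …
ICs: h(0) = 3, h′(0) = -36.

f: a_k = -1, 0, 8, 0, -32/3, 0, 256/45, 0, -512/315, 0, …
g: a_k = -3, -3, -6, -9, -15, -24, -39, -63, -102, -165, …
L₀ := L_f ⊗_s L_g (sym. prod.), ord ≤ 2.
Derive L from L₀ (diff closure).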